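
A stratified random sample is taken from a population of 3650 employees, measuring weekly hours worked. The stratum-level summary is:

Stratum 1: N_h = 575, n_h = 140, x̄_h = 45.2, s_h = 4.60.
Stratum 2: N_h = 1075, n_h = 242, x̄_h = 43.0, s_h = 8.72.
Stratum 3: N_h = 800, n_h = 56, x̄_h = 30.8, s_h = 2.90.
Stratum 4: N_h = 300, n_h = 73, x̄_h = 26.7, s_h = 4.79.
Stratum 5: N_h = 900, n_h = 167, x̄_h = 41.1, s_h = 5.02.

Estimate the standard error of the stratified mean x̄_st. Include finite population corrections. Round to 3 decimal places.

SE(x̄_st) ≈ 0.199

V̂(x̄_st) = Σ W_h² (1 − n_h/N_h) s_h²/n_h, with W_h = N_h/N and N = 3650:
  stratum 1: (575/3650)²·(1 − 140/575)·4.60²/140 = 0.00283765
  stratum 2: (1075/3650)²·(1 − 242/1075)·8.72²/242 = 0.0211196
  stratum 3: (800/3650)²·(1 − 56/800)·2.90²/56 = 0.00670942
  stratum 4: (300/3650)²·(1 − 73/300)·4.79²/73 = 0.00160661
  stratum 5: (900/3650)²·(1 − 167/900)·5.02²/167 = 0.00747226
V̂(x̄_st) = 0.0397455
SE(x̄_st) = √0.0397455 = 0.199363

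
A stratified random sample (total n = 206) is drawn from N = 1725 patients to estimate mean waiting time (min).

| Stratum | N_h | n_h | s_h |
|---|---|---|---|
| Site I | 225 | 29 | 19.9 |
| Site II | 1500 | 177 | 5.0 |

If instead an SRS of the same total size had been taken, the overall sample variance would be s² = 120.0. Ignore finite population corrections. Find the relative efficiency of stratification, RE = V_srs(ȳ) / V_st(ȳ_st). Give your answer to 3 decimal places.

RE ≈ 1.718

V̂(ȳ_st) = Σ W_h² s_h²/n_h, with W_h = N_h/N and N = 1725:
  stratum Site I: (225/1725)²·19.9²/29 = 0.232324
  stratum Site II: (1500/1725)²·5.0²/177 = 0.1068
V_st = 0.339124
V_srs = s²/n = 120.0/206 = 0.582524
Relative efficiency = V_srs / V_st = 0.582524/0.339124 = 1.7177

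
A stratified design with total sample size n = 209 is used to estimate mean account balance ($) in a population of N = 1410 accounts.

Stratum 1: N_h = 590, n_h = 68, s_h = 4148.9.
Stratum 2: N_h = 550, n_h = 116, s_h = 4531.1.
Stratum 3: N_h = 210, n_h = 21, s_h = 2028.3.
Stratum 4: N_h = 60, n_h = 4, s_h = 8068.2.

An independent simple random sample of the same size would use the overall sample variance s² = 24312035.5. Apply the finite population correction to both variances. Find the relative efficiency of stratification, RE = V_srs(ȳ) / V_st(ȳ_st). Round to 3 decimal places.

V̂(ȳ_st) = Σ W_h² (1 − n_h/N_h) s_h²/n_h, with W_h = N_h/N and N = 1410:
  stratum 1: (590/1410)²·(1 − 68/590)·4148.9²/68 = 39214
  stratum 2: (550/1410)²·(1 − 116/550)·4531.1²/116 = 21250.2
  stratum 3: (210/1410)²·(1 − 21/210)·2028.3²/21 = 3911
  stratum 4: (60/1410)²·(1 − 4/60)·8068.2²/4 = 27503.9
V_st = 91879.1
V_srs = (1 − 209/1410)·24312035.5/209 = 99083
Relative efficiency = V_srs / V_st = 99083/91879.1 = 1.0784

RE ≈ 1.078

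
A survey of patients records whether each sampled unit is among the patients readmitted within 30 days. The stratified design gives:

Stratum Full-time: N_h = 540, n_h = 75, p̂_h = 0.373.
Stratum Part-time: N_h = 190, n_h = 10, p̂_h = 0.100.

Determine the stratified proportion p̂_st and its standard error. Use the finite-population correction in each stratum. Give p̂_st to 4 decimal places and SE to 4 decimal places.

p̂_st ≈ 0.3019, SE ≈ 0.0462

N = 730; stratum weights W_h = N_h/N.
p̂_st = Σ W_h p̂_h = (540·0.373 + 190·0.100)/730 = 0.30195
V̂(p̂_st) = Σ W_h² (1 − n_h/N_h) p̂_h(1−p̂_h)/(n_h−1):
  stratum Full-time: (540/730)²·(1 − 75/540)·0.373·0.627/74 = 0.00148917
  stratum Part-time: (190/730)²·(1 − 10/190)·0.100·0.900/9 = 0.000641771
V̂(p̂_st) = 0.00213095; SE = √V̂ = 0.0461622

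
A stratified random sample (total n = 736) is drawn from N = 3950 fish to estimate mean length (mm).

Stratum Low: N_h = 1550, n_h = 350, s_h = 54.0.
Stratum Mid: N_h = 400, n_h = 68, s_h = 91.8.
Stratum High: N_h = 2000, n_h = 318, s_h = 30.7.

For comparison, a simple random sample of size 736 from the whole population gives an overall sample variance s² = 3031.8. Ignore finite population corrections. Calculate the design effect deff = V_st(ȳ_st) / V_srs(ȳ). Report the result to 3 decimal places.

deff ≈ 0.804

V̂(ȳ_st) = Σ W_h² s_h²/n_h, with W_h = N_h/N and N = 3950:
  stratum Low: (1550/3950)²·54.0²/350 = 1.28289
  stratum Mid: (400/3950)²·91.8²/68 = 1.27087
  stratum High: (2000/3950)²·30.7²/318 = 0.759828
V_st = 3.31359
V_srs = s²/n = 3031.8/736 = 4.11929
deff = V_st / V_srs = 3.31359/4.11929 = 0.8044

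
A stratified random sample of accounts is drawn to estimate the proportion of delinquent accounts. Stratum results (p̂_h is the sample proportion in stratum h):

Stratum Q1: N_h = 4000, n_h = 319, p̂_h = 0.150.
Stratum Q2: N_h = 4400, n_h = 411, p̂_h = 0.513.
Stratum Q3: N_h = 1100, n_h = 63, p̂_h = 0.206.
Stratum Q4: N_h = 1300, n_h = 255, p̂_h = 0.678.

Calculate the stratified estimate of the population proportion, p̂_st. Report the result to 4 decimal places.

p̂_st ≈ 0.3671

N = 10800; stratum weights W_h = N_h/N.
p̂_st = Σ W_h p̂_h = (4000·0.150 + 4400·0.513 + 1100·0.206 + 1300·0.678)/10800 = 0.36715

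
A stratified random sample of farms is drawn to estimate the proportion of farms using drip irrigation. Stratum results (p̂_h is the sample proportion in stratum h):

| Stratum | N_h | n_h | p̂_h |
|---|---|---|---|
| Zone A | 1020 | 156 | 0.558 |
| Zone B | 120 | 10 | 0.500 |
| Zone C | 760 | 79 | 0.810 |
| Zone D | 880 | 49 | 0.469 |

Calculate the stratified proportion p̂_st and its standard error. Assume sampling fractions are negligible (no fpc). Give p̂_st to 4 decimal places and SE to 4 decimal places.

N = 2780; stratum weights W_h = N_h/N.
p̂_st = Σ W_h p̂_h = (1020·0.558 + 120·0.500 + 760·0.810 + 880·0.469)/2780 = 0.59622
V̂(p̂_st) = Σ W_h² p̂_h(1−p̂_h)/(n_h−1):
  stratum Zone A: (1020/2780)²·0.558·0.442/155 = 0.000214208
  stratum Zone B: (120/2780)²·0.500·0.500/9 = 5.17572e-05
  stratum Zone C: (760/2780)²·0.810·0.190/78 = 0.000147463
  stratum Zone D: (880/2780)²·0.469·0.531/48 = 0.000519879
V̂(p̂_st) = 0.000933306; SE = √V̂ = 0.0305501

p̂_st ≈ 0.5962, SE ≈ 0.0306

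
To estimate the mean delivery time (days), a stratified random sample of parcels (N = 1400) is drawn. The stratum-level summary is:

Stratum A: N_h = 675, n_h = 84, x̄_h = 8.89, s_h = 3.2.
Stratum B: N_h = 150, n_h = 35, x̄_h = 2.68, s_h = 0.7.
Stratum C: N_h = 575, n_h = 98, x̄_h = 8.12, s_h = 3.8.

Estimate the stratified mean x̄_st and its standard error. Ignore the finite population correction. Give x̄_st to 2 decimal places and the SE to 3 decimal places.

x̄_st ≈ 7.91, SE ≈ 0.231

x̄_st = Σ W_h x̄_h = (675·8.89 + 150·2.68 + 575·8.12)/1400 = 7.90839
V̂(x̄_st) = Σ W_h² s_h²/n_h, with W_h = N_h/N and N = 1400:
  stratum A: (675/1400)²·3.2²/84 = 0.0283382
  stratum B: (150/1400)²·0.7²/35 = 0.000160714
  stratum C: (575/1400)²·3.8²/98 = 0.0248554
V̂(x̄_st) = 0.0533543
SE(x̄_st) = √0.0533543 = 0.230986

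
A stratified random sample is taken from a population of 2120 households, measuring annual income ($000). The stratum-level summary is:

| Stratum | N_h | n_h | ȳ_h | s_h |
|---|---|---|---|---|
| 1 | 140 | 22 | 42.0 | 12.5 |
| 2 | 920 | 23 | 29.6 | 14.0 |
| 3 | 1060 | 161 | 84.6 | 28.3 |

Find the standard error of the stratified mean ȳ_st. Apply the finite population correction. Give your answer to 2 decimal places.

V̂(ȳ_st) = Σ W_h² (1 − n_h/N_h) s_h²/n_h, with W_h = N_h/N and N = 2120:
  stratum 1: (140/2120)²·(1 − 22/140)·12.5²/22 = 0.0261057
  stratum 2: (920/2120)²·(1 − 23/920)·14.0²/23 = 1.56472
  stratum 3: (1060/2120)²·(1 − 161/1060)·28.3²/161 = 1.05473
V̂(ȳ_st) = 2.64556
SE(ȳ_st) = √2.64556 = 1.62652

SE(ȳ_st) ≈ 1.63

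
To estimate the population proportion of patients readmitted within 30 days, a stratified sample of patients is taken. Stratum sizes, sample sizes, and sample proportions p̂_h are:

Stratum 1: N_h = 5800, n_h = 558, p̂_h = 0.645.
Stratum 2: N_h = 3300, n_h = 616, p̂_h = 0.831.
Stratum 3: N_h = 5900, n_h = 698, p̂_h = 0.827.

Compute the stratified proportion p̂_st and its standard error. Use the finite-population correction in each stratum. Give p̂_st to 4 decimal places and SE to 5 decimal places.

p̂_st ≈ 0.7575, SE ≈ 0.00962

N = 15000; stratum weights W_h = N_h/N.
p̂_st = Σ W_h p̂_h = (5800·0.645 + 3300·0.831 + 5900·0.827)/15000 = 0.75751
V̂(p̂_st) = Σ W_h² (1 − n_h/N_h) p̂_h(1−p̂_h)/(n_h−1):
  stratum 1: (5800/15000)²·(1 − 558/5800)·0.645·0.355/557 = 5.55489e-05
  stratum 2: (3300/15000)²·(1 − 616/3300)·0.831·0.169/615 = 8.98931e-06
  stratum 3: (5900/15000)²·(1 − 698/5900)·0.827·0.173/697 = 2.8e-05
V̂(p̂_st) = 9.25382e-05; SE = √V̂ = 0.00961968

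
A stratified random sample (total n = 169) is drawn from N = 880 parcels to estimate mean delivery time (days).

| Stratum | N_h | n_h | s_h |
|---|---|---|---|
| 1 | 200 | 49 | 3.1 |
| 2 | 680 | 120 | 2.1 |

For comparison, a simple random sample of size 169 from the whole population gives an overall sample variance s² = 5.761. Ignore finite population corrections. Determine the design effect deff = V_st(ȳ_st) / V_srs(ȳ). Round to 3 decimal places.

deff ≈ 0.941

V̂(ȳ_st) = Σ W_h² s_h²/n_h, with W_h = N_h/N and N = 880:
  stratum 1: (200/880)²·3.1²/49 = 0.0101303
  stratum 2: (680/880)²·2.1²/120 = 0.0219437
V_st = 0.032074
V_srs = s²/n = 5.761/169 = 0.0340888
deff = V_st / V_srs = 0.032074/0.0340888 = 0.9409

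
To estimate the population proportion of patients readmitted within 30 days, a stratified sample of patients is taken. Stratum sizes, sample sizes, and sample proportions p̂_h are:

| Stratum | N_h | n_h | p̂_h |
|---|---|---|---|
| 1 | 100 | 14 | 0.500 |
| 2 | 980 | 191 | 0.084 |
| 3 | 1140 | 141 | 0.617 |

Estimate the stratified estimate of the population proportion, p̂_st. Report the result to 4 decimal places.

N = 2220; stratum weights W_h = N_h/N.
p̂_st = Σ W_h p̂_h = (100·0.500 + 980·0.084 + 1140·0.617)/2220 = 0.37644

p̂_st ≈ 0.3764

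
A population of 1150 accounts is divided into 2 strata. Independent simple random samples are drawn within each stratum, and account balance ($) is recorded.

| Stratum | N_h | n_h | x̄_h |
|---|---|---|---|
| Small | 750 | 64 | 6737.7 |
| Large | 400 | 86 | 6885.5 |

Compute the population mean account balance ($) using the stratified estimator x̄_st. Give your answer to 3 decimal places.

x̄_st ≈ 6789.109

N = Σ N_h = 1150. Stratum weights W_h = N_h/N.
x̄_st = (750·6737.7 + 400·6885.5) / 1150 = 6789.10870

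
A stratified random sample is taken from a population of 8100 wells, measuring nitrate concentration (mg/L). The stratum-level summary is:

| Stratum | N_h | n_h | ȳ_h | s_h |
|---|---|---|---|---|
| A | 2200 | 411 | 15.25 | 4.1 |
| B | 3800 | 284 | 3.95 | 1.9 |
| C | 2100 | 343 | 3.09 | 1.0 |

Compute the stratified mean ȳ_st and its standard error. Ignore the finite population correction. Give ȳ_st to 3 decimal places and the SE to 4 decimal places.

ȳ_st ≈ 6.796, SE ≈ 0.0775

ȳ_st = Σ W_h ȳ_h = (2200·15.25 + 3800·3.95 + 2100·3.09)/8100 = 6.79617
V̂(ȳ_st) = Σ W_h² s_h²/n_h, with W_h = N_h/N and N = 8100:
  stratum A: (2200/8100)²·4.1²/411 = 0.00301718
  stratum B: (3800/8100)²·1.9²/284 = 0.0027976
  stratum C: (2100/8100)²·1.0²/343 = 0.000195963
V̂(ȳ_st) = 0.00601075
SE(ȳ_st) = √0.00601075 = 0.077529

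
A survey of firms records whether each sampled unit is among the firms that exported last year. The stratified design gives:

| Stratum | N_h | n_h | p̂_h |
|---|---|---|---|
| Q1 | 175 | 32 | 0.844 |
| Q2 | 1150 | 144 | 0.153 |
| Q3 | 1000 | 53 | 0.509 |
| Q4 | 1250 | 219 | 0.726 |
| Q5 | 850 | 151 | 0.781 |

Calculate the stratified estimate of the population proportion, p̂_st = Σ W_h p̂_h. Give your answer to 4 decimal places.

N = 4425; stratum weights W_h = N_h/N.
p̂_st = Σ W_h p̂_h = (175·0.844 + 1150·0.153 + 1000·0.509 + 1250·0.726 + 850·0.781)/4425 = 0.54328

p̂_st ≈ 0.5433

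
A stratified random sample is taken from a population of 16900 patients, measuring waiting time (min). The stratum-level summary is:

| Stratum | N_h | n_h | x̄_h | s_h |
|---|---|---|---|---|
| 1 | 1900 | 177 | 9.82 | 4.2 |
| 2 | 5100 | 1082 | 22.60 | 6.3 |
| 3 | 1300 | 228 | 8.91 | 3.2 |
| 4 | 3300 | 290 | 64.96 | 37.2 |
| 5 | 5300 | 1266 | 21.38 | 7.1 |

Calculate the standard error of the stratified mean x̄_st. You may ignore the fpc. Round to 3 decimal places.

V̂(x̄_st) = Σ W_h² s_h²/n_h, with W_h = N_h/N and N = 16900:
  stratum 1: (1900/16900)²·4.2²/177 = 0.00125968
  stratum 2: (5100/16900)²·6.3²/1082 = 0.00334057
  stratum 3: (1300/16900)²·3.2²/228 = 0.000265753
  stratum 4: (3300/16900)²·37.2²/290 = 0.181946
  stratum 5: (5300/16900)²·7.1²/1266 = 0.00391617
V̂(x̄_st) = 0.190728
SE(x̄_st) = √0.190728 = 0.436724

SE(x̄_st) ≈ 0.437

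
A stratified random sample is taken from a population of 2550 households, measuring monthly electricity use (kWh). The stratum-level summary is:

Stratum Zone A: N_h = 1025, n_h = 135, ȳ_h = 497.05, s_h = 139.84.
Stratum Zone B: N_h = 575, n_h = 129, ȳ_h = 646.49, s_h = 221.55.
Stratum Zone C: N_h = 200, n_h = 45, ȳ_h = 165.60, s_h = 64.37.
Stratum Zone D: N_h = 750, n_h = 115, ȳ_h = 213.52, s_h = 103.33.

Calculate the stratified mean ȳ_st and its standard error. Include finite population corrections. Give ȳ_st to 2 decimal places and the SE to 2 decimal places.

ȳ_st ≈ 421.36, SE ≈ 6.52

ȳ_st = Σ W_h ȳ_h = (1025·497.05 + 575·646.49 + 200·165.60 + 750·213.52)/2550 = 421.36000
V̂(ȳ_st) = Σ W_h² (1 − n_h/N_h) s_h²/n_h, with W_h = N_h/N and N = 2550:
  stratum Zone A: (1025/2550)²·(1 − 135/1025)·139.84²/135 = 20.3218
  stratum Zone B: (575/2550)²·(1 − 129/575)·221.55²/129 = 15.0064
  stratum Zone C: (200/2550)²·(1 − 45/200)·64.37²/45 = 0.438971
  stratum Zone D: (750/2550)²·(1 − 115/750)·103.33²/115 = 6.80001
V̂(ȳ_st) = 42.5672
SE(ȳ_st) = √42.5672 = 6.52435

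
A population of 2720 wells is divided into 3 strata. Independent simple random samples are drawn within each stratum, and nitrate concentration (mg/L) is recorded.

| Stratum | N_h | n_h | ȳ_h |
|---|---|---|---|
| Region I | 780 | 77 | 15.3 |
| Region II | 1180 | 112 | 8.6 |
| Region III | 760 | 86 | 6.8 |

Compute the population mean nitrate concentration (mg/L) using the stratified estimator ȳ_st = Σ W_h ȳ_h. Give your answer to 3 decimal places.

ȳ_st ≈ 10.018

N = Σ N_h = 2720. Stratum weights W_h = N_h/N.
ȳ_st = (780·15.3 + 1180·8.6 + 760·6.8) / 2720 = 10.01838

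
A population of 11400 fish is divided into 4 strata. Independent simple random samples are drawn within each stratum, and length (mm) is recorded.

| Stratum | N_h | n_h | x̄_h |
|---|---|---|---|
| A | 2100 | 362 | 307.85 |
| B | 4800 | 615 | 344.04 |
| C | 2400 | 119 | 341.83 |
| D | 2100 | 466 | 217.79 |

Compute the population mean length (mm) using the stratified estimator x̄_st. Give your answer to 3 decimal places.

N = Σ N_h = 11400. Stratum weights W_h = N_h/N.
x̄_st = (2100·307.85 + 4800·344.04 + 2400·341.83 + 2100·217.79) / 11400 = 313.65158

x̄_st ≈ 313.652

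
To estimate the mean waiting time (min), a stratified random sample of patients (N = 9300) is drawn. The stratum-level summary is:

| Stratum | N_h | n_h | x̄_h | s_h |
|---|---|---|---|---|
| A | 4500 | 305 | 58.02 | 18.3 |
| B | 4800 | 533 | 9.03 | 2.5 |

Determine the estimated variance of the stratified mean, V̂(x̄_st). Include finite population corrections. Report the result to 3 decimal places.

V̂(x̄_st) ≈ 0.242

V̂(x̄_st) = Σ W_h² (1 − n_h/N_h) s_h²/n_h, with W_h = N_h/N and N = 9300:
  stratum A: (4500/9300)²·(1 − 305/4500)·18.3²/305 = 0.239652
  stratum B: (4800/9300)²·(1 − 533/4800)·2.5²/533 = 0.00277684
V̂(x̄_st) = 0.242429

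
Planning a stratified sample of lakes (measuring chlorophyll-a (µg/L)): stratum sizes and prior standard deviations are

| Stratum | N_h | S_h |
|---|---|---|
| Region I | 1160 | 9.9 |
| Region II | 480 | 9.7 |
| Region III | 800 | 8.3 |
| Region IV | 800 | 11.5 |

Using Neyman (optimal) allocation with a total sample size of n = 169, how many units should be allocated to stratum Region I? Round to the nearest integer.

61

Neyman allocation: n_h = n · N_h S_h / Σ N_i S_i, with n = 169.
  stratum Region I: N_h·S_h = 1160·9.9 = 11484.00
  stratum Region II: N_h·S_h = 480·9.7 = 4656.00
  stratum Region III: N_h·S_h = 800·8.3 = 6640.00
  stratum Region IV: N_h·S_h = 800·11.5 = 9200.00
Σ N_h S_h = 31980.00
n for stratum Region I = 169·11484.00/31980.00 = 60.688 → 61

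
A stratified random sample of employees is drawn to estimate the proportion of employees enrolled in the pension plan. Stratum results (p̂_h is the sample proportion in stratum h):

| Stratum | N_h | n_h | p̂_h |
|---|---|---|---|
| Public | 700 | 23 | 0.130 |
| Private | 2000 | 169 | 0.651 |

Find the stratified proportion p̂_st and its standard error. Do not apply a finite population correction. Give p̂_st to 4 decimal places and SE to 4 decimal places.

N = 2700; stratum weights W_h = N_h/N.
p̂_st = Σ W_h p̂_h = (700·0.130 + 2000·0.651)/2700 = 0.51593
V̂(p̂_st) = Σ W_h² p̂_h(1−p̂_h)/(n_h−1):
  stratum Public: (700/2700)²·0.130·0.870/22 = 0.000345548
  stratum Private: (2000/2700)²·0.651·0.349/168 = 0.000742044
V̂(p̂_st) = 0.00108759; SE = √V̂ = 0.0329787

p̂_st ≈ 0.5159, SE ≈ 0.0330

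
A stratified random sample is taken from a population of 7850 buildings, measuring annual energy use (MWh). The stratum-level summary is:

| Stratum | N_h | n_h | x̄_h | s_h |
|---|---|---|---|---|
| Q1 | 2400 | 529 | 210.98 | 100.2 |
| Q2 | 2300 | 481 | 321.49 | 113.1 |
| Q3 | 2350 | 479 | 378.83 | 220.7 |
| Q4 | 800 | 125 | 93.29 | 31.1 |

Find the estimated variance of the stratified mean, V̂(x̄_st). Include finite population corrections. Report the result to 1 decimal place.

V̂(x̄_st) = Σ W_h² (1 − n_h/N_h) s_h²/n_h, with W_h = N_h/N and N = 7850:
  stratum Q1: (2400/7850)²·(1 − 529/2400)·100.2²/529 = 1.38301
  stratum Q2: (2300/7850)²·(1 − 481/2300)·113.1²/481 = 1.80552
  stratum Q3: (2350/7850)²·(1 − 479/2350)·220.7²/479 = 7.25557
  stratum Q4: (800/7850)²·(1 − 125/800)·31.1²/125 = 0.0678055
V̂(x̄_st) = 10.5119

V̂(x̄_st) ≈ 10.5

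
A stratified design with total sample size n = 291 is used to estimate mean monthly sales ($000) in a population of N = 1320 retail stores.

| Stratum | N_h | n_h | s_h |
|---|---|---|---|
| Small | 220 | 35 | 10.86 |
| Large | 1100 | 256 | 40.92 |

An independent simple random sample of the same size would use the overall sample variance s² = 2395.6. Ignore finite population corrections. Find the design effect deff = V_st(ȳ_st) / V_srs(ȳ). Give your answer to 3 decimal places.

deff ≈ 0.563

V̂(ȳ_st) = Σ W_h² s_h²/n_h, with W_h = N_h/N and N = 1320:
  stratum Small: (220/1320)²·10.86²/35 = 0.0936029
  stratum Large: (1100/1320)²·40.92²/256 = 4.54223
V_st = 4.63583
V_srs = s²/n = 2395.6/291 = 8.2323
deff = V_st / V_srs = 4.63583/8.2323 = 0.5631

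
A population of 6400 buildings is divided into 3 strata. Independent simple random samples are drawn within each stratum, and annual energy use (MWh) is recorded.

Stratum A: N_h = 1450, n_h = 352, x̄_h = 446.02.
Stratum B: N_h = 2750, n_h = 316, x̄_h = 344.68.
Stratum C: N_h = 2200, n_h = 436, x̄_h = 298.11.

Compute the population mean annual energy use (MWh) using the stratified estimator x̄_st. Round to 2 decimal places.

N = Σ N_h = 6400. Stratum weights W_h = N_h/N.
x̄_st = (1450·446.02 + 2750·344.68 + 2200·298.11) / 6400 = 351.6314

x̄_st ≈ 351.63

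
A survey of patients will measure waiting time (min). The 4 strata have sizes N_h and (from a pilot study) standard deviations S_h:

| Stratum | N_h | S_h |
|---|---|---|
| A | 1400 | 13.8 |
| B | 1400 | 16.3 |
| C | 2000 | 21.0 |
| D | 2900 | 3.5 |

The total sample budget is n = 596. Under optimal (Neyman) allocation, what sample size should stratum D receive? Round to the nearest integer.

Neyman allocation: n_h = n · N_h S_h / Σ N_i S_i, with n = 596.
  stratum A: N_h·S_h = 1400·13.8 = 19320.00
  stratum B: N_h·S_h = 1400·16.3 = 22820.00
  stratum C: N_h·S_h = 2000·21.0 = 42000.00
  stratum D: N_h·S_h = 2900·3.5 = 10150.00
Σ N_h S_h = 94290.00
n for stratum D = 596·10150.00/94290.00 = 64.157 → 64

64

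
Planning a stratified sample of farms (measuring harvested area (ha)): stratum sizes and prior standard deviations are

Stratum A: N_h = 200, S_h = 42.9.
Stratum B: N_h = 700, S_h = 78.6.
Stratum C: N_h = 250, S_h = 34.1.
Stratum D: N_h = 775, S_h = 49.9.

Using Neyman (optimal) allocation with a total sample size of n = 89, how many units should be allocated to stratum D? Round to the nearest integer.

Neyman allocation: n_h = n · N_h S_h / Σ N_i S_i, with n = 89.
  stratum A: N_h·S_h = 200·42.9 = 8580.00
  stratum B: N_h·S_h = 700·78.6 = 55020.00
  stratum C: N_h·S_h = 250·34.1 = 8525.00
  stratum D: N_h·S_h = 775·49.9 = 38672.50
Σ N_h S_h = 110797.50
n for stratum D = 89·38672.50/110797.50 = 31.064 → 31

31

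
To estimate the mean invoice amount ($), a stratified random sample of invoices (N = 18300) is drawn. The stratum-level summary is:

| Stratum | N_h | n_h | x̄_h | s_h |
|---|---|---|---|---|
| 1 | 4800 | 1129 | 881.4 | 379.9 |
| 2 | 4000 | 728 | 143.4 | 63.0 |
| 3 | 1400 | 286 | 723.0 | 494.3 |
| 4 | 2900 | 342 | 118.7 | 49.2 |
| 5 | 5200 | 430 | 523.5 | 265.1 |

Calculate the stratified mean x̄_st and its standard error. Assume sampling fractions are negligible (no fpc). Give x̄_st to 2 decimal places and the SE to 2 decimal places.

x̄_st ≈ 485.41, SE ≈ 5.24

x̄_st = Σ W_h x̄_h = (4800·881.4 + 4000·143.4 + 1400·723.0 + 2900·118.7 + 5200·523.5)/18300 = 485.40710
V̂(x̄_st) = Σ W_h² s_h²/n_h, with W_h = N_h/N and N = 18300:
  stratum 1: (4800/18300)²·379.9²/1129 = 8.79478
  stratum 2: (4000/18300)²·63.0²/728 = 0.260476
  stratum 3: (1400/18300)²·494.3²/286 = 4.99999
  stratum 4: (2900/18300)²·49.2²/342 = 0.177745
  stratum 5: (5200/18300)²·265.1²/430 = 13.1964
V̂(x̄_st) = 27.4294
SE(x̄_st) = √27.4294 = 5.23731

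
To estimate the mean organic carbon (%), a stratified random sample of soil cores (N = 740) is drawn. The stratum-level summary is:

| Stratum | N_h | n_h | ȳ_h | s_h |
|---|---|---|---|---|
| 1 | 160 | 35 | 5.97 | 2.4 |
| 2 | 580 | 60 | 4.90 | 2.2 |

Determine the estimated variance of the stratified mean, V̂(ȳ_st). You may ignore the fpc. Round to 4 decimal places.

V̂(ȳ_st) = Σ W_h² s_h²/n_h, with W_h = N_h/N and N = 740:
  stratum 1: (160/740)²·2.4²/35 = 0.00769362
  stratum 2: (580/740)²·2.2²/60 = 0.0495549
V̂(ȳ_st) = 0.0572485

V̂(ȳ_st) ≈ 0.0572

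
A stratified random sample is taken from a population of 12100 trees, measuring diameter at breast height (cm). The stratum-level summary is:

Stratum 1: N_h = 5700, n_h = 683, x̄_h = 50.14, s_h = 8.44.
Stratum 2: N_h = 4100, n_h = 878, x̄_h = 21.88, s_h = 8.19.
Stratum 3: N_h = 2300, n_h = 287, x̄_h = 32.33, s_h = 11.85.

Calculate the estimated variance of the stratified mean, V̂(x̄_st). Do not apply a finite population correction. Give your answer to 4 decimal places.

V̂(x̄_st) = Σ W_h² s_h²/n_h, with W_h = N_h/N and N = 12100:
  stratum 1: (5700/12100)²·8.44²/683 = 0.0231443
  stratum 2: (4100/12100)²·8.19²/878 = 0.00877143
  stratum 3: (2300/12100)²·11.85²/287 = 0.0176783
V̂(x̄_st) = 0.0495939

V̂(x̄_st) ≈ 0.0496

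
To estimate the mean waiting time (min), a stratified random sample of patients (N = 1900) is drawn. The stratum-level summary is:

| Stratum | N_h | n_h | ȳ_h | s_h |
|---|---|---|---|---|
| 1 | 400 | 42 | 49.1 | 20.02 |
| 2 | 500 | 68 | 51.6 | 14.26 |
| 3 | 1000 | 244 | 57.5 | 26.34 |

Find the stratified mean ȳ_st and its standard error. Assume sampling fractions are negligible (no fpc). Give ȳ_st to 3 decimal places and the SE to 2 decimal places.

ȳ_st ≈ 54.179, SE ≈ 1.19

ȳ_st = Σ W_h ȳ_h = (400·49.1 + 500·51.6 + 1000·57.5)/1900 = 54.17895
V̂(ȳ_st) = Σ W_h² s_h²/n_h, with W_h = N_h/N and N = 1900:
  stratum 1: (400/1900)²·20.02²/42 = 0.422953
  stratum 2: (500/1900)²·14.26²/68 = 0.207092
  stratum 3: (1000/1900)²·26.34²/244 = 0.787652
V̂(ȳ_st) = 1.4177
SE(ȳ_st) = √1.4177 = 1.19067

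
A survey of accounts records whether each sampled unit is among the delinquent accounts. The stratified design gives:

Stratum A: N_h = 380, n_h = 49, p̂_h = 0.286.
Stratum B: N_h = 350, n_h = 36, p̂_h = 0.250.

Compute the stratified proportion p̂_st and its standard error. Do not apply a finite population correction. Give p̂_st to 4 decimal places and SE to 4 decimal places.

N = 730; stratum weights W_h = N_h/N.
p̂_st = Σ W_h p̂_h = (380·0.286 + 350·0.250)/730 = 0.26874
V̂(p̂_st) = Σ W_h² p̂_h(1−p̂_h)/(n_h−1):
  stratum A: (380/730)²·0.286·0.714/48 = 0.00115277
  stratum B: (350/730)²·0.250·0.750/35 = 0.00123147
V̂(p̂_st) = 0.00238424; SE = √V̂ = 0.0488287

p̂_st ≈ 0.2687, SE ≈ 0.0488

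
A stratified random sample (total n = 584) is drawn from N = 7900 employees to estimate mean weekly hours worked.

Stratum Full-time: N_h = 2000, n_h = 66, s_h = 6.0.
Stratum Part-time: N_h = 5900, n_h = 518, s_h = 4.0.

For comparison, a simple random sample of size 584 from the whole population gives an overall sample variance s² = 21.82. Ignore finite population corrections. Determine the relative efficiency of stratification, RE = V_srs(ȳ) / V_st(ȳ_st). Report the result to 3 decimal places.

RE ≈ 0.716

V̂(ȳ_st) = Σ W_h² s_h²/n_h, with W_h = N_h/N and N = 7900:
  stratum Full-time: (2000/7900)²·6.0²/66 = 0.0349594
  stratum Part-time: (5900/7900)²·4.0²/518 = 0.0172282
V_st = 0.0521876
V_srs = s²/n = 21.82/584 = 0.037363
Relative efficiency = V_srs / V_st = 0.037363/0.0521876 = 0.7159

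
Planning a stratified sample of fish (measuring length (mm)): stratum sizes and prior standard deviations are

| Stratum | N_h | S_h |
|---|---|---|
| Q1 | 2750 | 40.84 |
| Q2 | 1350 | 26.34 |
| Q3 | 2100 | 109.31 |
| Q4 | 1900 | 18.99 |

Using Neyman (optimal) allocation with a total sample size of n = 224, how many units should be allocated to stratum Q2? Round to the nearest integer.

Neyman allocation: n_h = n · N_h S_h / Σ N_i S_i, with n = 224.
  stratum Q1: N_h·S_h = 2750·40.84 = 112310.00
  stratum Q2: N_h·S_h = 1350·26.34 = 35559.00
  stratum Q3: N_h·S_h = 2100·109.31 = 229551.00
  stratum Q4: N_h·S_h = 1900·18.99 = 36081.00
Σ N_h S_h = 413501.00
n for stratum Q2 = 224·35559.00/413501.00 = 19.263 → 19

19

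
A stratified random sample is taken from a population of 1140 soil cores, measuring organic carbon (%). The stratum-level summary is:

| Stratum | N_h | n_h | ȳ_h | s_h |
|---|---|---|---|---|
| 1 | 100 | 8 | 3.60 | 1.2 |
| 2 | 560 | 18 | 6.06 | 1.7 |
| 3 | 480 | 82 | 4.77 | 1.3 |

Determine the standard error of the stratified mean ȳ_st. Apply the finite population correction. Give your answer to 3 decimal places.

SE(ȳ_st) ≈ 0.204

V̂(ȳ_st) = Σ W_h² (1 − n_h/N_h) s_h²/n_h, with W_h = N_h/N and N = 1140:
  stratum 1: (100/1140)²·(1 − 8/100)·1.2²/8 = 0.00127424
  stratum 2: (560/1140)²·(1 − 18/560)·1.7²/18 = 0.0374976
  stratum 3: (480/1140)²·(1 − 82/480)·1.3²/82 = 0.00302962
V̂(ȳ_st) = 0.0418014
SE(ȳ_st) = √0.0418014 = 0.204454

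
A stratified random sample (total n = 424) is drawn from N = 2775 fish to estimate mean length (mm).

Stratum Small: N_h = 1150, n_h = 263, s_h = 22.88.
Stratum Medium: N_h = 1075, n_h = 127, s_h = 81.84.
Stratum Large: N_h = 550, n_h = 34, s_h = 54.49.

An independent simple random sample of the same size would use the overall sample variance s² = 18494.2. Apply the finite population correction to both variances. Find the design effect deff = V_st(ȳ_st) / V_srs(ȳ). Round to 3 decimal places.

V̂(ȳ_st) = Σ W_h² (1 − n_h/N_h) s_h²/n_h, with W_h = N_h/N and N = 2775:
  stratum Small: (1150/2775)²·(1 − 263/1150)·22.88²/263 = 0.263665
  stratum Medium: (1075/2775)²·(1 − 127/1075)·81.84²/127 = 6.9794
  stratum Large: (550/2775)²·(1 − 34/550)·54.49²/34 = 3.21841
V_st = 10.4615
V_srs = (1 − 424/2775)·18494.2/424 = 36.9538
deff = V_st / V_srs = 10.4615/36.9538 = 0.2831

deff ≈ 0.283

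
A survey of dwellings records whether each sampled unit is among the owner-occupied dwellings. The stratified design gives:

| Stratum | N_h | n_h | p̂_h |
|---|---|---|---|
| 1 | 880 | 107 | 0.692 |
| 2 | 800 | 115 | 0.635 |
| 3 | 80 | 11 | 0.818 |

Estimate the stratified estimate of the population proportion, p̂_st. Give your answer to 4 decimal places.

N = 1760; stratum weights W_h = N_h/N.
p̂_st = Σ W_h p̂_h = (880·0.692 + 800·0.635 + 80·0.818)/1760 = 0.67182

p̂_st ≈ 0.6718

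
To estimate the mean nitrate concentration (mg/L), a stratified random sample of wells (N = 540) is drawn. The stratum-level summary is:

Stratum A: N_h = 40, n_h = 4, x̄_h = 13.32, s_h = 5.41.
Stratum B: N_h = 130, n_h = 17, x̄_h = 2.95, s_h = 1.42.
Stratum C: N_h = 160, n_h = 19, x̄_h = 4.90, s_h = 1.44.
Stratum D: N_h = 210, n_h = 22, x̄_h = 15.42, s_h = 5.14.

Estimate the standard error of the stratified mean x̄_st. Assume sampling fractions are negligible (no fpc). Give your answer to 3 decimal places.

V̂(x̄_st) = Σ W_h² s_h²/n_h, with W_h = N_h/N and N = 540:
  stratum A: (40/540)²·5.41²/4 = 0.0401483
  stratum B: (130/540)²·1.42²/17 = 0.00687428
  stratum C: (160/540)²·1.44²/19 = 0.00958129
  stratum D: (210/540)²·5.14²/22 = 0.181616
V̂(x̄_st) = 0.23822
SE(x̄_st) = √0.23822 = 0.488078

SE(x̄_st) ≈ 0.488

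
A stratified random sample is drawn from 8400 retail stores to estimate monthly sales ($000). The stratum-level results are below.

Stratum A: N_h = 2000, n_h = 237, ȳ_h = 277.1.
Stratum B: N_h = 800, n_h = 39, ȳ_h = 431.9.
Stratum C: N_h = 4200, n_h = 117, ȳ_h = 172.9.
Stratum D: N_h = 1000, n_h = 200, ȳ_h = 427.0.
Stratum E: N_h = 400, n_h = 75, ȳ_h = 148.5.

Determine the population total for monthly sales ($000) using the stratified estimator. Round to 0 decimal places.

τ̂_st = Σ N_h ȳ_h = 2000·277.1 + 800·431.9 + 4200·172.9 + 1000·427.0 + 400·148.5 = 2112300

τ̂_st ≈ 2112300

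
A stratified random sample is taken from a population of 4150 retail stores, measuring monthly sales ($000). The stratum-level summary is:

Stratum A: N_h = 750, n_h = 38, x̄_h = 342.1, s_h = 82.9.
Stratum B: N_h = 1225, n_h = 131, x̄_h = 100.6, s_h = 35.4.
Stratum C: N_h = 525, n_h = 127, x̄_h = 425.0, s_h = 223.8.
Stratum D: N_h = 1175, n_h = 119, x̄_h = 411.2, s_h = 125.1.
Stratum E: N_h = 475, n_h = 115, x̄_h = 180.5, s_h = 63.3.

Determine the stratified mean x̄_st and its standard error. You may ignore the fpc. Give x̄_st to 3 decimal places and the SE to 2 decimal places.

x̄_st ≈ 282.369, SE ≈ 4.90

x̄_st = Σ W_h x̄_h = (750·342.1 + 1225·100.6 + 525·425.0 + 1175·411.2 + 475·180.5)/4150 = 282.36928
V̂(x̄_st) = Σ W_h² s_h²/n_h, with W_h = N_h/N and N = 4150:
  stratum A: (750/4150)²·82.9²/38 = 5.90679
  stratum B: (1225/4150)²·35.4²/131 = 0.833511
  stratum C: (525/4150)²·223.8²/127 = 6.31159
  stratum D: (1175/4150)²·125.1²/119 = 10.5426
  stratum E: (475/4150)²·63.3²/115 = 0.456458
V̂(x̄_st) = 24.0509
SE(x̄_st) = √24.0509 = 4.90418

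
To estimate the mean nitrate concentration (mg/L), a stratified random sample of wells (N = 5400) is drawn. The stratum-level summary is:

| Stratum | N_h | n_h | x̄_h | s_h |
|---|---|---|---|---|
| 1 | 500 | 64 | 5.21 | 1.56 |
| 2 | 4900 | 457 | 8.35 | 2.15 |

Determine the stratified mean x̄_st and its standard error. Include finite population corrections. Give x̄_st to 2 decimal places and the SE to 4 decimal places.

x̄_st ≈ 8.06, SE ≈ 0.0885

x̄_st = Σ W_h x̄_h = (500·5.21 + 4900·8.35)/5400 = 8.05926
V̂(x̄_st) = Σ W_h² (1 − n_h/N_h) s_h²/n_h, with W_h = N_h/N and N = 5400:
  stratum 1: (500/5400)²·(1 − 64/500)·1.56²/64 = 0.000284275
  stratum 2: (4900/5400)²·(1 − 457/4900)·2.15²/457 = 0.00755172
V̂(x̄_st) = 0.00783599
SE(x̄_st) = √0.00783599 = 0.0885211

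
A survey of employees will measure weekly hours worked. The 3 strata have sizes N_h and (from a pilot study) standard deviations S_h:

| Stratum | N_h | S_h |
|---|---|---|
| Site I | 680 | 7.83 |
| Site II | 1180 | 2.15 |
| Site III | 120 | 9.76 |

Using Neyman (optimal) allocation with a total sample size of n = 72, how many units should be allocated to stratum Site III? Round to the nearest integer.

Neyman allocation: n_h = n · N_h S_h / Σ N_i S_i, with n = 72.
  stratum Site I: N_h·S_h = 680·7.83 = 5324.40
  stratum Site II: N_h·S_h = 1180·2.15 = 2537.00
  stratum Site III: N_h·S_h = 120·9.76 = 1171.20
Σ N_h S_h = 9032.60
n for stratum Site III = 72·1171.20/9032.60 = 9.336 → 9

9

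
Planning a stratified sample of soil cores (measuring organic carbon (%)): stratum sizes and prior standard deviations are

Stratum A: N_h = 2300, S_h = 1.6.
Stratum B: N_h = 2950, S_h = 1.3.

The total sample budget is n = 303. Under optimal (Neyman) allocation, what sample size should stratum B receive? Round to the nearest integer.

Neyman allocation: n_h = n · N_h S_h / Σ N_i S_i, with n = 303.
  stratum A: N_h·S_h = 2300·1.6 = 3680.00
  stratum B: N_h·S_h = 2950·1.3 = 3835.00
Σ N_h S_h = 7515.00
n for stratum B = 303·3835.00/7515.00 = 154.625 → 155

155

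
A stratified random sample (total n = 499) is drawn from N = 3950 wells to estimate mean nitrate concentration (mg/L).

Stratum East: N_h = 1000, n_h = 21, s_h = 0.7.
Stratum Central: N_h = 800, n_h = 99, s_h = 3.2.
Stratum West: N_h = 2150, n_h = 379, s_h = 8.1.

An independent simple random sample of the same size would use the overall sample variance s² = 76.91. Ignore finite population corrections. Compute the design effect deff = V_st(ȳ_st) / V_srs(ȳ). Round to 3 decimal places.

V̂(ȳ_st) = Σ W_h² s_h²/n_h, with W_h = N_h/N and N = 3950:
  stratum East: (1000/3950)²·0.7²/21 = 0.00149549
  stratum Central: (800/3950)²·3.2²/99 = 0.00424278
  stratum West: (2150/3950)²·8.1²/379 = 0.0512877
V_st = 0.057026
V_srs = s²/n = 76.91/499 = 0.154128
deff = V_st / V_srs = 0.057026/0.154128 = 0.3700

deff ≈ 0.370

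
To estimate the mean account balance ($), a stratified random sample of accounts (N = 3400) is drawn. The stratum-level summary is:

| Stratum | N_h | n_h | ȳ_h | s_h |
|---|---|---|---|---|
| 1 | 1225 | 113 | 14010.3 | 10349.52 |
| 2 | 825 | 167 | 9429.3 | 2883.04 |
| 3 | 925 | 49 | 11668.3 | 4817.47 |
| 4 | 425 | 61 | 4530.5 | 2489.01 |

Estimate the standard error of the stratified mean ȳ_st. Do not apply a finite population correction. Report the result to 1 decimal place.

SE(ȳ_st) ≈ 403.3

V̂(ȳ_st) = Σ W_h² s_h²/n_h, with W_h = N_h/N and N = 3400:
  stratum 1: (1225/3400)²·10349.52²/113 = 123048
  stratum 2: (825/3400)²·2883.04²/167 = 2930.45
  stratum 3: (925/3400)²·4817.47²/49 = 35056.4
  stratum 4: (425/3400)²·2489.01²/61 = 1586.88
V̂(ȳ_st) = 162622
SE(ȳ_st) = √162622 = 403.264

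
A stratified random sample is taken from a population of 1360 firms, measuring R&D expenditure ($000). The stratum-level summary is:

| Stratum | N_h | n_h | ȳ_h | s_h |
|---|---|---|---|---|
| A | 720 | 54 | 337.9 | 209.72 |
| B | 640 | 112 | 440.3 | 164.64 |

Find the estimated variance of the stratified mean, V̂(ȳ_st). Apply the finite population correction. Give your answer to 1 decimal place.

V̂(ȳ_st) = Σ W_h² (1 − n_h/N_h) s_h²/n_h, with W_h = N_h/N and N = 1360:
  stratum A: (720/1360)²·(1 − 54/720)·209.72²/54 = 211.162
  stratum B: (640/1360)²·(1 − 112/640)·164.64²/112 = 44.2169
V̂(ȳ_st) = 255.379

V̂(ȳ_st) ≈ 255.4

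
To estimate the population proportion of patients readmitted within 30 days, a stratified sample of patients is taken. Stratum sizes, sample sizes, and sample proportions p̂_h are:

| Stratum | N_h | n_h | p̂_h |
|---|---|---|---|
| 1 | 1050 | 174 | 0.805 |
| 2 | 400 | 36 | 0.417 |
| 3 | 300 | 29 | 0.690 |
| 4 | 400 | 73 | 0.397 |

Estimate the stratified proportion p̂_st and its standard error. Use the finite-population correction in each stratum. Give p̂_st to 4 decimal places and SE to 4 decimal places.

p̂_st ≈ 0.6409, SE ≈ 0.0251

N = 2150; stratum weights W_h = N_h/N.
p̂_st = Σ W_h p̂_h = (1050·0.805 + 400·0.417 + 300·0.690 + 400·0.397)/2150 = 0.64086
V̂(p̂_st) = Σ W_h² (1 − n_h/N_h) p̂_h(1−p̂_h)/(n_h−1):
  stratum 1: (1050/2150)²·(1 − 174/1050)·0.805·0.195/173 = 0.000180551
  stratum 2: (400/2150)²·(1 − 36/400)·0.417·0.583/35 = 0.000218787
  stratum 3: (300/2150)²·(1 − 29/300)·0.690·0.310/28 = 0.000134359
  stratum 4: (400/2150)²·(1 − 73/400)·0.397·0.603/72 = 9.40819e-05
V̂(p̂_st) = 0.000627779; SE = √V̂ = 0.0250555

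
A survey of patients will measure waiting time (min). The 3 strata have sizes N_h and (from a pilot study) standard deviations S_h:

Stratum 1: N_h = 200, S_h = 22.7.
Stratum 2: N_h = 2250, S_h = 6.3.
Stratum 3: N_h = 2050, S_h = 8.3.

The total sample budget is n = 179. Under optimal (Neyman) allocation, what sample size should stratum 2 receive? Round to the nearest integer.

71

Neyman allocation: n_h = n · N_h S_h / Σ N_i S_i, with n = 179.
  stratum 1: N_h·S_h = 200·22.7 = 4540.00
  stratum 2: N_h·S_h = 2250·6.3 = 14175.00
  stratum 3: N_h·S_h = 2050·8.3 = 17015.00
Σ N_h S_h = 35730.00
n for stratum 2 = 179·14175.00/35730.00 = 71.014 → 71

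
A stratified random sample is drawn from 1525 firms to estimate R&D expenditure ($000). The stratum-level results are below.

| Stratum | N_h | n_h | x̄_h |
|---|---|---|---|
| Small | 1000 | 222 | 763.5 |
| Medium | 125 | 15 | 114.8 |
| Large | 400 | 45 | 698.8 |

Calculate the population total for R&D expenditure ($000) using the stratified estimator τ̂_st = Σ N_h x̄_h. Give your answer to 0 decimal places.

τ̂_st = Σ N_h x̄_h = 1000·763.5 + 125·114.8 + 400·698.8 = 1057370

τ̂_st ≈ 1057370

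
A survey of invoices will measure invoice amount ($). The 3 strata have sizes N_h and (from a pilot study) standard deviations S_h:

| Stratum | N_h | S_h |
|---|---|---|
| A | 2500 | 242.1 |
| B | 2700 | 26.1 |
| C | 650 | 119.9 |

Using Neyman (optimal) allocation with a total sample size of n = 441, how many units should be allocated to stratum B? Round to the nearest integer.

Neyman allocation: n_h = n · N_h S_h / Σ N_i S_i, with n = 441.
  stratum A: N_h·S_h = 2500·242.1 = 605250.00
  stratum B: N_h·S_h = 2700·26.1 = 70470.00
  stratum C: N_h·S_h = 650·119.9 = 77935.00
Σ N_h S_h = 753655.00
n for stratum B = 441·70470.00/753655.00 = 41.235 → 41

41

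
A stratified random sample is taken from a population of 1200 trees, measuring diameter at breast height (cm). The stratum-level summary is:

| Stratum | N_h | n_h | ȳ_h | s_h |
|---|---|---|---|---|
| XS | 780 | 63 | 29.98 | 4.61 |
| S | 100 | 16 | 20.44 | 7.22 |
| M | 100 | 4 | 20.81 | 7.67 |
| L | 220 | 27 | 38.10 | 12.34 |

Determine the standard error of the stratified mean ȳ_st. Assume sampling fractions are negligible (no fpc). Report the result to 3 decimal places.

SE(ȳ_st) ≈ 0.676

V̂(ȳ_st) = Σ W_h² s_h²/n_h, with W_h = N_h/N and N = 1200:
  stratum XS: (780/1200)²·4.61²/63 = 0.142524
  stratum S: (100/1200)²·7.22²/16 = 0.0226252
  stratum M: (100/1200)²·7.67²/4 = 0.102134
  stratum L: (220/1200)²·12.34²/27 = 0.189561
V̂(ȳ_st) = 0.456844
SE(ȳ_st) = √0.456844 = 0.675902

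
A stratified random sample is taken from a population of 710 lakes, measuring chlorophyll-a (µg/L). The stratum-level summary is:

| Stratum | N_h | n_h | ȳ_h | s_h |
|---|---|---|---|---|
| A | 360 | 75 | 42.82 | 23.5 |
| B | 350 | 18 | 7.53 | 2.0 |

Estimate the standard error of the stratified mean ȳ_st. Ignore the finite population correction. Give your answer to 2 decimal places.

SE(ȳ_st) ≈ 1.40

V̂(ȳ_st) = Σ W_h² s_h²/n_h, with W_h = N_h/N and N = 710:
  stratum A: (360/710)²·23.5²/75 = 1.89305
  stratum B: (350/710)²·2.0²/18 = 0.0540016
V̂(ȳ_st) = 1.94705
SE(ȳ_st) = √1.94705 = 1.39537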